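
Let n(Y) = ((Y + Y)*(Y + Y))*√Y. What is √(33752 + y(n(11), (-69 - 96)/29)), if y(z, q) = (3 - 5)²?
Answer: 2*√8439 ≈ 183.73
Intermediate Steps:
n(Y) = 4*Y^(5/2) (n(Y) = ((2*Y)*(2*Y))*√Y = (4*Y²)*√Y = 4*Y^(5/2))
y(z, q) = 4 (y(z, q) = (-2)² = 4)
√(33752 + y(n(11), (-69 - 96)/29)) = √(33752 + 4) = √33756 = 2*√8439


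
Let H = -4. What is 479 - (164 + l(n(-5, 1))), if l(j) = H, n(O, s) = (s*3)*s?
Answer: 319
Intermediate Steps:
n(O, s) = 3*s**2 (n(O, s) = (3*s)*s = 3*s**2)
l(j) = -4
479 - (164 + l(n(-5, 1))) = 479 - (164 - 4) = 479 - 1*160 = 479 - 160 = 319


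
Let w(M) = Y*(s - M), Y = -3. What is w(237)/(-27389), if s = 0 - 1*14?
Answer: -753/27389 ≈ -0.027493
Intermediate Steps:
s = -14 (s = 0 - 14 = -14)
w(M) = 42 + 3*M (w(M) = -3*(-14 - M) = 42 + 3*M)
w(237)/(-27389) = (42 + 3*237)/(-27389) = (42 + 711)*(-1/27389) = 753*(-1/27389) = -753/27389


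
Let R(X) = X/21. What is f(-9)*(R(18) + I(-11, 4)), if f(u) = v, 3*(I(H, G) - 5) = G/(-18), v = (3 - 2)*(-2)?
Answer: -2186/189 ≈ -11.566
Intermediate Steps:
v = -2 (v = 1*(-2) = -2)
I(H, G) = 5 - G/54 (I(H, G) = 5 + (G/(-18))/3 = 5 + (G*(-1/18))/3 = 5 + (-G/18)/3 = 5 - G/54)
f(u) = -2
R(X) = X/21 (R(X) = X*(1/21) = X/21)
f(-9)*(R(18) + I(-11, 4)) = -2*((1/21)*18 + (5 - 1/54*4)) = -2*(6/7 + (5 - 2/27)) = -2*(6/7 + 133/27) = -2*1093/189 = -2186/189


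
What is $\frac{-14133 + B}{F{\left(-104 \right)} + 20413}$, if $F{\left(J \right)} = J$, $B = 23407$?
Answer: $\frac{9274}{20309} \approx 0.45665$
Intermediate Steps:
$\frac{-14133 + B}{F{\left(-104 \right)} + 20413} = \frac{-14133 + 23407}{-104 + 20413} = \frac{9274}{20309}$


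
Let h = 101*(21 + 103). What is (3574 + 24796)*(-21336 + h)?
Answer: -249996440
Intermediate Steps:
h = 12524 (h = 101*124 = 12524)
(3574 + 24796)*(-21336 + h) = (3574 + 24796)*(-21336 + 12524) = 28370*(-8812) = -249996440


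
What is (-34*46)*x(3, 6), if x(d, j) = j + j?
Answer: -18768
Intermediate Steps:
x(d, j) = 2*j
(-34*46)*x(3, 6) = (-34*46)*(2*6) = -1564*12 = -18768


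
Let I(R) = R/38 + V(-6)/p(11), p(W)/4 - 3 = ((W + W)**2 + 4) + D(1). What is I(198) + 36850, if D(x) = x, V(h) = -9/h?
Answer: 918726707/24928 ≈ 36855.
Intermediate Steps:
p(W) = 32 + 16*W**2 (p(W) = 12 + 4*(((W + W)**2 + 4) + 1) = 12 + 4*(((2*W)**2 + 4) + 1) = 12 + 4*((4*W**2 + 4) + 1) = 12 + 4*((4 + 4*W**2) + 1) = 12 + 4*(5 + 4*W**2) = 12 + (20 + 16*W**2) = 32 + 16*W**2)
I(R) = 1/1312 + R/38 (I(R) = R/38 + (-9/(-6))/(32 + 16*11**2) = R*(1/38) + (-9*(-1/6))/(32 + 16*121) = R/38 + 3/(2*(32 + 1936)) = R/38 + (3/2)/1968 = R/38 + (3/2)*(1/1968) = R/38 + 1/1312 = 1/1312 + R/38)
I(198) + 36850 = (1/1312 + (1/38)*198) + 36850 = (1/1312 + 99/19) + 36850 = 129907/24928 + 36850 = 918726707/24928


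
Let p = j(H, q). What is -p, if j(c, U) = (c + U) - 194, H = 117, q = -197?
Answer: 274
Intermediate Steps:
j(c, U) = -194 + U + c (j(c, U) = (U + c) - 194 = -194 + U + c)
p = -274 (p = -194 - 197 + 117 = -274)
-p = -1*(-274) = 274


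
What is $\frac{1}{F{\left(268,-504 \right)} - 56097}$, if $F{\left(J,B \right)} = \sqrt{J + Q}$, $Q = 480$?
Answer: $- \frac{56097}{3146872661} - \frac{2 \sqrt{187}}{3146872661} \approx -1.7835 \cdot 10^{-5}$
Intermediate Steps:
$F{\left(J,B \right)} = \sqrt{480 + J}$ ($F{\left(J,B \right)} = \sqrt{J + 480} = \sqrt{480 + J}$)
$\frac{1}{F{\left(268,-504 \right)} - 56097} = \frac{1}{\sqrt{480 + 268} - 56097} = \frac{1}{\sqrt{748} - 56097} = \frac{1}{2 \sqrt{187} - 56097} = \frac{1}{-56097 + 2 \sqrt{187}}$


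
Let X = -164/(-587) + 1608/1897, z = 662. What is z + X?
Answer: 738417822/1113539 ≈ 663.13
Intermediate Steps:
X = 1255004/1113539 (X = -164*(-1/587) + 1608*(1/1897) = 164/587 + 1608/1897 = 1255004/1113539 ≈ 1.1270)
z + X = 662 + 1255004/1113539 = 738417822/1113539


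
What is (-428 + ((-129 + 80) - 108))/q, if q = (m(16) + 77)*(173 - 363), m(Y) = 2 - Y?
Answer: 13/266 ≈ 0.048872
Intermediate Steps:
q = -11970 (q = ((2 - 1*16) + 77)*(173 - 363) = ((2 - 16) + 77)*(-190) = (-14 + 77)*(-190) = 63*(-190) = -11970)
(-428 + ((-129 + 80) - 108))/q = (-428 + ((-129 + 80) - 108))/(-11970) = (-428 + (-49 - 108))*(-1/11970) = (-428 - 157)*(-1/11970) = -585*(-1/11970) = 13/266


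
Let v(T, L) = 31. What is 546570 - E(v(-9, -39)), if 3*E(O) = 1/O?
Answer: 50831009/93 ≈ 5.4657e+5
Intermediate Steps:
E(O) = 1/(3*O)
546570 - E(v(-9, -39)) = 546570 - 1/(3*31) = 546570 - 1*1/93 = 546570 - 1/93 = 50831009/93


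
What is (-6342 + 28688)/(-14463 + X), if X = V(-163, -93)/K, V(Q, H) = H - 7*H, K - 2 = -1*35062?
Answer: -391725380/253536669 ≈ -1.5450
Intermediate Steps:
K = -35060 (K = 2 - 1*35062 = 2 - 35062 = -35060)
V(Q, H) = -6*H
X = -279/17530 (X = -6*(-93)/(-35060) = 558*(-1/35060) = -279/17530 ≈ -0.015916)
(-6342 + 28688)/(-14463 + X) = (-6342 + 28688)/(-14463 - 279/17530) = 22346/(-253536669/17530) = 22346*(-17530/253536669) = -391725380/253536669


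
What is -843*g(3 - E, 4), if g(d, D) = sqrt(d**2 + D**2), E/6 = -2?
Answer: -843*sqrt(241) ≈ -13087.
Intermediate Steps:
E = -12 (E = 6*(-2) = -12)
g(d, D) = sqrt(D**2 + d**2)
-843*g(3 - E, 4) = -843*sqrt(4**2 + (3 - 1*(-12))**2) = -843*sqrt(16 + (3 + 12)**2) = -843*sqrt(16 + 15**2) = -843*sqrt(16 + 225) = -843*sqrt(241)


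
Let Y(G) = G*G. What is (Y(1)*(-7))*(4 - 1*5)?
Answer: 7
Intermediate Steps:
Y(G) = G²
(Y(1)*(-7))*(4 - 1*5) = (1²*(-7))*(4 - 1*5) = (1*(-7))*(4 - 5) = -7*(-1) = 7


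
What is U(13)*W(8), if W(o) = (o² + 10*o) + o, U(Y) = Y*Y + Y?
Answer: 27664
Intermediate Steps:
U(Y) = Y + Y² (U(Y) = Y² + Y = Y + Y²)
W(o) = o² + 11*o
U(13)*W(8) = (13*(1 + 13))*(8*(11 + 8)) = (13*14)*(8*19) = 182*152 = 27664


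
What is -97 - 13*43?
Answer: -656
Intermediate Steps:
-97 - 13*43 = -97 - 559 = -656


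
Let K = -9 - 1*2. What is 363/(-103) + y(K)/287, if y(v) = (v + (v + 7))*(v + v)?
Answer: -70191/29561 ≈ -2.3744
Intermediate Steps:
K = -11 (K = -9 - 2 = -11)
y(v) = 2*v*(7 + 2*v) (y(v) = (v + (7 + v))*(2*v) = (7 + 2*v)*(2*v) = 2*v*(7 + 2*v))
363/(-103) + y(K)/287 = 363/(-103) + (2*(-11)*(7 + 2*(-11)))/287 = 363*(-1/103) + (2*(-11)*(7 - 22))*(1/287) = -363/103 + (2*(-11)*(-15))*(1/287) = -363/103 + 330*(1/287) = -363/103 + 330/287 = -70191/29561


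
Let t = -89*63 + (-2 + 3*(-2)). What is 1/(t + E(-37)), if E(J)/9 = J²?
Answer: 1/6706 ≈ 0.00014912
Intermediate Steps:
E(J) = 9*J²
t = -5615 (t = -5607 + (-2 - 6) = -5607 - 8 = -5615)
1/(t + E(-37)) = 1/(-5615 + 9*(-37)²) = 1/(-5615 + 9*1369) = 1/(-5615 + 12321) = 1/6706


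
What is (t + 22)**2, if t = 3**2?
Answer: 961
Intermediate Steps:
t = 9
(t + 22)**2 = (9 + 22)**2 = 31**2 = 961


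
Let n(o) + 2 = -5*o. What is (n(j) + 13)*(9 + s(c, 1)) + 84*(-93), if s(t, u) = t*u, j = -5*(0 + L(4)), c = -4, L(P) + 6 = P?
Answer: -8007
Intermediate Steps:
L(P) = -6 + P
j = 10 (j = -5*(0 + (-6 + 4)) = -5*(0 - 2) = -5*(-2) = 10)
n(o) = -2 - 5*o
(n(j) + 13)*(9 + s(c, 1)) + 84*(-93) = ((-2 - 5*10) + 13)*(9 - 4*1) + 84*(-93) = ((-2 - 50) + 13)*(9 - 4) - 7812 = (-52 + 13)*5 - 7812 = -39*5 - 7812 = -195 - 7812 = -8007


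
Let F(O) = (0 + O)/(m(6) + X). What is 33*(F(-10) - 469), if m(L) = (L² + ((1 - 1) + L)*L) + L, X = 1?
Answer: -1223013/79 ≈ -15481.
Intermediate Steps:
m(L) = L + 2*L² (m(L) = (L² + (0 + L)*L) + L = (L² + L*L) + L = (L² + L²) + L = 2*L² + L = L + 2*L²)
F(O) = O/79 (F(O) = (0 + O)/(6*(1 + 2*6) + 1) = O/(6*(1 + 12) + 1) = O/(6*13 + 1) = O/(78 + 1) = O/79)
33*(F(-10) - 469) = 33*((1/79)*(-10) - 469) = 33*(-10/79 - 469) = 33*(-37061/79) = -1223013/79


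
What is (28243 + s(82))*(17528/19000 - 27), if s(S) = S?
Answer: -70171222/95 ≈ -7.3864e+5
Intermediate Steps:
(28243 + s(82))*(17528/19000 - 27) = (28243 + 82)*(17528/19000 - 27) = 28325*(17528*(1/19000) - 27) = 28325*(2191/2375 - 27) = 28325*(-61934/2375) = -70171222/95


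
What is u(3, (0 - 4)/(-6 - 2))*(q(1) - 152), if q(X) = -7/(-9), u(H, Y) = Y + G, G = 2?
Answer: -6805/18 ≈ -378.06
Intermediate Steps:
u(H, Y) = 2 + Y (u(H, Y) = Y + 2 = 2 + Y)
q(X) = 7/9 (q(X) = -7*(-⅑) = 7/9)
u(3, (0 - 4)/(-6 - 2))*(q(1) - 152) = (2 + (0 - 4)/(-6 - 2))*(7/9 - 152) = (2 - 4/(-8))*(-1361/9) = (2 - 4*(-⅛))*(-1361/9) = (2 + ½)*(-1361/9) = (5/2)*(-1361/9) = -6805/18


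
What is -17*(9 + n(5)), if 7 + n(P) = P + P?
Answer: -204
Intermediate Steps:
n(P) = -7 + 2*P (n(P) = -7 + (P + P) = -7 + 2*P)
-17*(9 + n(5)) = -17*(9 + (-7 + 2*5)) = -17*(9 + (-7 + 10)) = -17*(9 + 3) = -17*12 = -204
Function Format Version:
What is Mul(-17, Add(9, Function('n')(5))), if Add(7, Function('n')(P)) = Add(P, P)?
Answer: -204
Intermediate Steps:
Function('n')(P) = Add(-7, Mul(2, P)) (Function('n')(P) = Add(-7, Add(P, P)) = Add(-7, Mul(2, P)))
Mul(-17, Add(9, Function('n')(5))) = Mul(-17, Add(9, Add(-7, Mul(2, 5)))) = Mul(-17, Add(9, Add(-7, 10))) = Mul(-17, Add(9, 3)) = Mul(-17, 12) = -204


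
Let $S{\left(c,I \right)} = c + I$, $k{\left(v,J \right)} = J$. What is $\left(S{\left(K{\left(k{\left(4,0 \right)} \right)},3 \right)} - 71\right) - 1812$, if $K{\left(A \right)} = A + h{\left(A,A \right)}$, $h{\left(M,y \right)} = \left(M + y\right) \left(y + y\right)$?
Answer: $-1880$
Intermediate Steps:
$h{\left(M,y \right)} = 2 y \left(M + y\right)$ ($h{\left(M,y \right)} = \left(M + y\right) 2 y = 2 y \left(M + y\right)$)
$K{\left(A \right)} = A + 4 A^{2}$ ($K{\left(A \right)} = A + 2 A \left(A + A\right) = A + 2 A 2 A = A + 4 A^{2}$)
$S{\left(c,I \right)} = I + c$
$\left(S{\left(K{\left(k{\left(4,0 \right)} \right)},3 \right)} - 71\right) - 1812 = \left(\left(3 + 0 \left(1 + 4 \cdot 0\right)\right) - 71\right) - 1812 = \left(\left(3 + 0 \left(1 + 0\right)\right) - 71\right) - 1812 = \left(\left(3 + 0 \cdot 1\right) - 71\right) - 1812 = \left(\left(3 + 0\right) - 71\right) - 1812 = \left(3 - 71\right) - 1812 = -68 - 1812 = -1880$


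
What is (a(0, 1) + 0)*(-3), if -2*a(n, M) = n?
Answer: 0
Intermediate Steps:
a(n, M) = -n/2
(a(0, 1) + 0)*(-3) = (-½*0 + 0)*(-3) = (0 + 0)*(-3) = 0*(-3) = 0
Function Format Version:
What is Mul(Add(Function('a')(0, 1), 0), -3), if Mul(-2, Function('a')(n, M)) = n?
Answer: 0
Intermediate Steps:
Function('a')(n, M) = Mul(Rational(-1, 2), n)
Mul(Add(Function('a')(0, 1), 0), -3) = Mul(Add(Mul(Rational(-1, 2), 0), 0), -3) = Mul(Add(0, 0), -3) = Mul(0, -3) = 0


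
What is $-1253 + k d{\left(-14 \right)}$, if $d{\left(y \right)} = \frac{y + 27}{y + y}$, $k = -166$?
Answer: $- \frac{16463}{14} \approx -1175.9$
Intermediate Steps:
$d{\left(y \right)} = \frac{27 + y}{2 y}$
$-1253 + k d{\left(-14 \right)} = -1253 - 166 \frac{27 - 14}{2 \left(-14\right)} = -1253 - 166 \cdot \frac{1}{2} \left(- \frac{1}{14}\right) 13 = -1253 - - \frac{1079}{14} = -1253 + \frac{1079}{14} = - \frac{16463}{14}$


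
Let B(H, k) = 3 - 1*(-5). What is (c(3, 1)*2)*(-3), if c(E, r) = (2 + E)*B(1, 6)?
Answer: -240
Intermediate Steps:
B(H, k) = 8 (B(H, k) = 3 + 5 = 8)
c(E, r) = 16 + 8*E (c(E, r) = (2 + E)*8 = 16 + 8*E)
(c(3, 1)*2)*(-3) = ((16 + 8*3)*2)*(-3) = ((16 + 24)*2)*(-3) = (40*2)*(-3) = 80*(-3) = -240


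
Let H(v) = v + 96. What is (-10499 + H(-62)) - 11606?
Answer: -22071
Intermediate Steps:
H(v) = 96 + v
(-10499 + H(-62)) - 11606 = (-10499 + (96 - 62)) - 11606 = (-10499 + 34) - 11606 = -10465 - 11606 = -22071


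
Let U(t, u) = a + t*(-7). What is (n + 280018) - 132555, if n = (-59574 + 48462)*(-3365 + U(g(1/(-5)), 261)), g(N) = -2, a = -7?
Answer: 37461559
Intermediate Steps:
U(t, u) = -7 - 7*t (U(t, u) = -7 + t*(-7) = -7 - 7*t)
n = 37314096 (n = (-59574 + 48462)*(-3365 + (-7 - 7*(-2))) = -11112*(-3365 + (-7 + 14)) = -11112*(-3365 + 7) = -11112*(-3358) = 37314096)
(n + 280018) - 132555 = (37314096 + 280018) - 132555 = 37594114 - 132555 = 37461559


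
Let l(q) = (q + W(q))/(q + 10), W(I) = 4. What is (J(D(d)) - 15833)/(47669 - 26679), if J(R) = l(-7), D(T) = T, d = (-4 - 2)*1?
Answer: -7917/10495 ≈ -0.75436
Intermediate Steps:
d = -6 (d = -6*1 = -6)
l(q) = (4 + q)/(10 + q) (l(q) = (q + 4)/(q + 10) = (4 + q)/(10 + q))
J(R) = -1 (J(R) = (4 - 7)/(10 - 7) = -3/3 = (⅓)*(-3) = -1)
(J(D(d)) - 15833)/(47669 - 26679) = (-1 - 15833)/(47669 - 26679) = -15834/20990 = -15834*1/20990 = -7917/10495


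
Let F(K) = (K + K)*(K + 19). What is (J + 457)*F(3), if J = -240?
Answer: 28644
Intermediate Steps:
F(K) = 2*K*(19 + K) (F(K) = (2*K)*(19 + K) = 2*K*(19 + K))
(J + 457)*F(3) = (-240 + 457)*(2*3*(19 + 3)) = 217*(2*3*22) = 217*132 = 28644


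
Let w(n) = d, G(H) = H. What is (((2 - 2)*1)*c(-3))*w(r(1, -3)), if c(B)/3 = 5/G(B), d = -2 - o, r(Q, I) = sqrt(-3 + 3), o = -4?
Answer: 0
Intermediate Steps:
r(Q, I) = 0 (r(Q, I) = sqrt(0) = 0)
d = 2 (d = -2 - 1*(-4) = -2 + 4 = 2)
c(B) = 15/B (c(B) = 3*(5/B) = 15/B)
w(n) = 2
(((2 - 2)*1)*c(-3))*w(r(1, -3)) = (((2 - 2)*1)*(15/(-3)))*2 = ((0*1)*(15*(-1/3)))*2 = (0*(-5))*2 = 0*2 = 0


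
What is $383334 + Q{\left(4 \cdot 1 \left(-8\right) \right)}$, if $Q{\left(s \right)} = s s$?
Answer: $384358$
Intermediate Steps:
$Q{\left(s \right)} = s^{2}$
$383334 + Q{\left(4 \cdot 1 \left(-8\right) \right)} = 383334 + \left(4 \cdot 1 \left(-8\right)\right)^{2} = 383334 + \left(4 \left(-8\right)\right)^{2} = 383334 + \left(-32\right)^{2} = 383334 + 1024 = 384358$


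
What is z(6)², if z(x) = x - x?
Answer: 0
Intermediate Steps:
z(x) = 0
z(6)² = 0² = 0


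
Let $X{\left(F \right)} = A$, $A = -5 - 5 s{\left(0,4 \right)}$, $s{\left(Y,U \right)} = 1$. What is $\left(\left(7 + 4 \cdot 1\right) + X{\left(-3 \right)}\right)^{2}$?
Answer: $1$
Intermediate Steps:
$A = -10$ ($A = -5 - 5 = -10$)
$X{\left(F \right)} = -10$
$\left(\left(7 + 4 \cdot 1\right) + X{\left(-3 \right)}\right)^{2} = \left(\left(7 + 4 \cdot 1\right) - 10\right)^{2} = \left(\left(7 + 4\right) - 10\right)^{2} = \left(11 - 10\right)^{2} = 1^{2} = 1$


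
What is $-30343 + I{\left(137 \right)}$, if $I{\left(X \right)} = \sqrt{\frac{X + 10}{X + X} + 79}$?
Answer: $-30343 + \frac{\sqrt{5971282}}{274} \approx -30334.0$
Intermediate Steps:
$I{\left(X \right)} = \sqrt{79 + \frac{10 + X}{2 X}}$ ($I{\left(X \right)} = \sqrt{\frac{10 + X}{2 X} + 79} = \sqrt{79 + \frac{10 + X}{2 X}}$)
$-30343 + I{\left(137 \right)} = -30343 + \frac{\sqrt{318 + \frac{20}{137}}}{2} = -30343 + \frac{\sqrt{\frac{43586}{137}}}{2} = -30343 + \frac{\frac{1}{137} \sqrt{5971282}}{2} = -30343 + \frac{\sqrt{5971282}}{274}$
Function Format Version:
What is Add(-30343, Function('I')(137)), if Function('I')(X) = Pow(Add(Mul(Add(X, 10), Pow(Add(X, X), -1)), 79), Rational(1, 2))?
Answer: Add(-30343, Mul(Rational(1, 274), Pow(5971282, Rational(1, 2)))) ≈ -30334.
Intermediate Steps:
Function('I')(X) = Pow(Add(79, Mul(Rational(1, 2), Pow(X, -1), Add(10, X))), Rational(1, 2)) (Function('I')(X) = Pow(Add(Mul(Add(10, X), Pow(Mul(2, X), -1)), 79), Rational(1, 2)) = Pow(Add(Mul(Add(10, X), Mul(Rational(1, 2), Pow(X, -1))), 79), Rational(1, 2)) = Pow(Add(Mul(Rational(1, 2), Pow(X, -1), Add(10, X)), 79), Rational(1, 2)) = Pow(Add(79, Mul(Rational(1, 2), Pow(X, -1), Add(10, X))), Rational(1, 2)))
Add(-30343, Function('I')(137)) = Add(-30343, Mul(Rational(1, 2), Pow(Add(318, Mul(20, Pow(137, -1))), Rational(1, 2)))) = Add(-30343, Mul(Rational(1, 2), Pow(Add(318, Mul(20, Rational(1, 137))), Rational(1, 2)))) = Add(-30343, Mul(Rational(1, 2), Pow(Add(318, Rational(20, 137)), Rational(1, 2)))) = Add(-30343, Mul(Rational(1, 2), Pow(Rational(43586, 137), Rational(1, 2)))) = Add(-30343, Mul(Rational(1, 2), Mul(Rational(1, 137), Pow(5971282, Rational(1, 2))))) = Add(-30343, Mul(Rational(1, 274), Pow(5971282, Rational(1, 2))))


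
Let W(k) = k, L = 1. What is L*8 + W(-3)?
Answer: 5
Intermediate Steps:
L*8 + W(-3) = 1*8 - 3 = 8 - 3 = 5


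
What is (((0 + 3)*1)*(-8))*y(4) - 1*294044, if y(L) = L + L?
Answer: -294236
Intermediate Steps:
y(L) = 2*L
(((0 + 3)*1)*(-8))*y(4) - 1*294044 = (((0 + 3)*1)*(-8))*(2*4) - 1*294044 = ((3*1)*(-8))*8 - 294044 = (3*(-8))*8 - 294044 = -24*8 - 294044 = -192 - 294044 = -294236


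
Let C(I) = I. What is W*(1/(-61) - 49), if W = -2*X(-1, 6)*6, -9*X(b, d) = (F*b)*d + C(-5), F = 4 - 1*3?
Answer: 131560/183 ≈ 718.91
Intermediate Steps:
F = 1 (F = 4 - 3 = 1)
X(b, d) = 5/9 - b*d/9 (X(b, d) = -((1*b)*d - 5)/9 = -(b*d - 5)/9 = -(-5 + b*d)/9 = 5/9 - b*d/9)
W = -44/3 (W = -2*(5/9 - 1/9*(-1)*6)*6 = -2*(5/9 + 2/3)*6 = -2*11/9*6 = -22/9*6 = -44/3 ≈ -14.667)
W*(1/(-61) - 49) = -44*(1/(-61) - 49)/3 = -44*(-1/61 - 49)/3 = -44/3*(-2990/61) = 131560/183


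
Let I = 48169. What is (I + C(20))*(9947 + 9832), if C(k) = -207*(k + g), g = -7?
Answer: 899509362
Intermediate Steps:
C(k) = 1449 - 207*k (C(k) = -207*(k - 7) = -207*(-7 + k) = 1449 - 207*k)
(I + C(20))*(9947 + 9832) = (48169 + (1449 - 207*20))*(9947 + 9832) = (48169 + (1449 - 4140))*19779 = (48169 - 2691)*19779 = 45478*19779 = 899509362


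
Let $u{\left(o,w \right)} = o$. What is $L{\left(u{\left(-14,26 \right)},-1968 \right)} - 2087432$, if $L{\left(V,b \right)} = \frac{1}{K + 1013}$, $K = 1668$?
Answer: $- \frac{5596405191}{2681} \approx -2.0874 \cdot 10^{6}$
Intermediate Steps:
$L{\left(V,b \right)} = \frac{1}{2681}$ ($L{\left(V,b \right)} = \frac{1}{1668 + 1013} = \frac{1}{2681}$)
$L{\left(u{\left(-14,26 \right)},-1968 \right)} - 2087432 = \frac{1}{2681} - 2087432 = - \frac{5596405191}{2681}$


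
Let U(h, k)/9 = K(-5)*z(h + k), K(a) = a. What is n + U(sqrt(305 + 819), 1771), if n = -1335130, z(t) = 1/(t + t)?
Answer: -8372111652115/6270634 + 45*sqrt(281)/3135317 ≈ -1.3351e+6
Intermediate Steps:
z(t) = 1/(2*t)
U(h, k) = -45/(2*(h + k)) (U(h, k) = 9*(-5/(2*(h + k))) = -45/(2*(h + k)))
n + U(sqrt(305 + 819), 1771) = -1335130 - 45/(2*sqrt(305 + 819) + 2*1771) = -1335130 - 45/(2*sqrt(1124) + 3542) = -1335130 - 45/(2*(2*sqrt(281)) + 3542) = -1335130 - 45/(4*sqrt(281) + 3542) = -1335130 - 45/(3542 + 4*sqrt(281))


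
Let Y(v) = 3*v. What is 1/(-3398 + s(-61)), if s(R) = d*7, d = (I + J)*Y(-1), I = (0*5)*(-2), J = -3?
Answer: -1/3335 ≈ -0.00029985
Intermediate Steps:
I = 0 (I = 0*(-2) = 0)
d = 9 (d = (0 - 3)*(3*(-1)) = -3*(-3) = 9)
s(R) = 63 (s(R) = 9*7 = 63)
1/(-3398 + s(-61)) = 1/(-3398 + 63) = 1/(-3335) = -1/3335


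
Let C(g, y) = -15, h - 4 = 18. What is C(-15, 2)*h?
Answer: -330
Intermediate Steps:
h = 22 (h = 4 + 18 = 22)
C(-15, 2)*h = -15*22 = -330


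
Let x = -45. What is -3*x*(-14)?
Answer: -1890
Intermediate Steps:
-3*x*(-14) = -3*(-45)*(-14) = 135*(-14) = -1890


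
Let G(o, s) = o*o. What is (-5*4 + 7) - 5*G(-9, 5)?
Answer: -418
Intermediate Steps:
G(o, s) = o²
(-5*4 + 7) - 5*G(-9, 5) = (-5*4 + 7) - 5*(-9)² = (-20 + 7) - 5*81 = -13 - 405 = -418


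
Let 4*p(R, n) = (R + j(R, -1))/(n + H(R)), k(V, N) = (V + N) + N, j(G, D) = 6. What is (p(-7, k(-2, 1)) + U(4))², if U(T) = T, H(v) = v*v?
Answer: 613089/38416 ≈ 15.959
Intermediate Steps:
H(v) = v²
k(V, N) = V + 2*N (k(V, N) = (N + V) + N = V + 2*N)
p(R, n) = (6 + R)/(4*(n + R²)) (p(R, n) = ((R + 6)/(n + R²))/4 = ((6 + R)/(n + R²))/4 = (6 + R)/(4*(n + R²)))
(p(-7, k(-2, 1)) + U(4))² = ((6 - 7)/(4*((-2 + 2*1) + (-7)²)) + 4)² = ((¼)*(-1)/((-2 + 2) + 49) + 4)² = ((¼)*(-1)/(0 + 49) + 4)² = ((¼)*(-1)/49 + 4)² = ((¼)*(1/49)*(-1) + 4)² = (-1/196 + 4)² = (783/196)² = 613089/38416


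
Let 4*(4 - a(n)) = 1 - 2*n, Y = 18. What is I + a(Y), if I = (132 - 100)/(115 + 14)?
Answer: 6707/516 ≈ 12.998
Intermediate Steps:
I = 32/129 ≈ 0.24806
a(n) = 15/4 + n/2 (a(n) = 4 - (1 - 2*n)/4 = 4 + (-¼ + n/2) = 15/4 + n/2)
I + a(Y) = 32/129 + (15/4 + (½)*18) = 32/129 + (15/4 + 9) = 32/129 + 51/4 = 6707/516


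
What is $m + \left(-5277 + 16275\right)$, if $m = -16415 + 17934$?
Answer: $12517$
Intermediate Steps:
$m = 1519$
$m + \left(-5277 + 16275\right) = 1519 + \left(-5277 + 16275\right) = 1519 + 10998 = 12517$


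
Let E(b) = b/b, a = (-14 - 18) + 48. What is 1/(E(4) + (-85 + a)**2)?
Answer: 1/4762 ≈ 0.00021000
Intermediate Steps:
a = 16 (a = -32 + 48 = 16)
E(b) = 1
1/(E(4) + (-85 + a)**2) = 1/(1 + (-85 + 16)**2) = 1/(1 + (-69)**2) = 1/(1 + 4761) = 1/4762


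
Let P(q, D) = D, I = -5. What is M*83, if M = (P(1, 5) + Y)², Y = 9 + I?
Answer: 6723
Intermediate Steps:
Y = 4 (Y = 9 - 5 = 4)
M = 81 (M = (5 + 4)² = 9² = 81)
M*83 = 81*83 = 6723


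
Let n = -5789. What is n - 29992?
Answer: -35781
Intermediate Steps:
n - 29992 = -5789 - 29992 = -35781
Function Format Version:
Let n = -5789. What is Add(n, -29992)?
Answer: -35781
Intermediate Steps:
Add(n, -29992) = Add(-5789, -29992) = -35781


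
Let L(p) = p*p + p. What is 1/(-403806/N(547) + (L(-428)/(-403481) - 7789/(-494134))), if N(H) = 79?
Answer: -15750520755866/80515174305351729 ≈ -0.00019562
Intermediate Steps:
L(p) = p + p**2 (L(p) = p**2 + p = p + p**2)
1/(-403806/N(547) + (L(-428)/(-403481) - 7789/(-494134))) = 1/(-403806/79 + (-428*(1 - 428)/(-403481) - 7789/(-494134))) = 1/(-403806*1/79 + (-428*(-427)*(-1/403481) - 7789*(-1/494134))) = 1/(-403806/79 + (182756*(-1/403481) + 7789/494134)) = 1/(-403806/79 + (-182756/403481 + 7789/494134)) = 1/(-403806/79 - 87163239795/199373680454) = 1/(-80515174305351729/15750520755866) = -15750520755866/80515174305351729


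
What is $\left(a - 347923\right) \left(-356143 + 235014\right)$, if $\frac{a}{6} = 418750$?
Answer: $-262193047433$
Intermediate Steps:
$a = 2512500$ ($a = 6 \cdot 418750 = 2512500$)
$\left(a - 347923\right) \left(-356143 + 235014\right) = \left(2512500 - 347923\right) \left(-356143 + 235014\right) = 2164577 \left(-121129\right) = -262193047433$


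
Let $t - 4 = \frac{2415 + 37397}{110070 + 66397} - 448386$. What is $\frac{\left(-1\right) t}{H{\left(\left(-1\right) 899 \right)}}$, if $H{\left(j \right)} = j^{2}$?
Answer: $\frac{79124586582}{142620805867} \approx 0.55479$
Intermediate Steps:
$t = - \frac{79124586582}{176467}$ ($t = 4 - \left(448386 - \frac{2415 + 37397}{110070 + 66397}\right) = 4 - \left(448386 - \frac{39812}{176467}\right) = 4 + \left(39812 \cdot \frac{1}{176467} - 448386\right) = 4 + \left(\frac{39812}{176467} - 448386\right) = 4 - \frac{79125292450}{176467} = - \frac{79124586582}{176467} \approx -4.4838 \cdot 10^{5}$)
$\frac{\left(-1\right) t}{H{\left(\left(-1\right) 899 \right)}} = \frac{\left(-1\right) \left(- \frac{79124586582}{176467}\right)}{\left(\left(-1\right) 899\right)^{2}} = \frac{79124586582}{176467 \left(-899\right)^{2}} = \frac{79124586582}{176467 \cdot 808201} = \frac{79124586582}{176467} \cdot \frac{1}{808201} = \frac{79124586582}{142620805867}$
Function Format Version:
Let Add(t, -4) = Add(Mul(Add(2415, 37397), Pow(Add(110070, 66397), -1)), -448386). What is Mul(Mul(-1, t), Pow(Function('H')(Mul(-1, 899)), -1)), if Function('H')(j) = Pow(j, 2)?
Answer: Rational(79124586582, 142620805867) ≈ 0.55479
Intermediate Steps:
t = Rational(-79124586582, 176467) (t = Add(4, Add(Mul(Add(2415, 37397), Pow(Add(110070, 66397), -1)), -448386)) = Add(4, Add(Mul(39812, Pow(176467, -1)), -448386)) = Add(4, Add(Mul(39812, Rational(1, 176467)), -448386)) = Add(4, Add(Rational(39812, 176467), -448386)) = Add(4, Rational(-79125292450, 176467)) = Rational(-79124586582, 176467) ≈ -4.4838e+5)
Mul(Mul(-1, t), Pow(Function('H')(Mul(-1, 899)), -1)) = Mul(Mul(-1, Rational(-79124586582, 176467)), Pow(Pow(Mul(-1, 899), 2), -1)) = Mul(Rational(79124586582, 176467), Pow(Pow(-899, 2), -1)) = Mul(Rational(79124586582, 176467), Pow(808201, -1)) = Mul(Rational(79124586582, 176467), Rational(1, 808201)) = Rational(79124586582, 142620805867)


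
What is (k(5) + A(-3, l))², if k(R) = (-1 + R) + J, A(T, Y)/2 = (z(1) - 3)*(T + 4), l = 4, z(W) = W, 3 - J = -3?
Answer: 36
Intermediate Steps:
J = 6 (J = 3 - 1*(-3) = 3 + 3 = 6)
A(T, Y) = -16 - 4*T (A(T, Y) = 2*((1 - 3)*(T + 4)) = 2*(-2*(4 + T)) = 2*(-8 - 2*T) = -16 - 4*T)
k(R) = 5 + R (k(R) = (-1 + R) + 6 = 5 + R)
(k(5) + A(-3, l))² = ((5 + 5) + (-16 - 4*(-3)))² = (10 + (-16 + 12))² = (10 - 4)² = 6² = 36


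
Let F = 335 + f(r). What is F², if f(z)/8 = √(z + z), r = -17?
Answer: 110049 + 5360*I*√34 ≈ 1.1005e+5 + 31254.0*I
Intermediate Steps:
f(z) = 8*√2*√z (f(z) = 8*√(z + z) = 8*√(2*z) = 8*(√2*√z) = 8*√2*√z)
F = 335 + 8*I*√34 (F = 335 + 8*√2*√(-17) = 335 + 8*√2*(I*√17) = 335 + 8*I*√34 ≈ 335.0 + 46.648*I)
F² = (335 + 8*I*√34)²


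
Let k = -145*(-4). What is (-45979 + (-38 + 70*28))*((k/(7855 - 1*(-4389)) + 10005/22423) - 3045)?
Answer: 9206379309524215/68636803 ≈ 1.3413e+8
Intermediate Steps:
k = 580
(-45979 + (-38 + 70*28))*((k/(7855 - 1*(-4389)) + 10005/22423) - 3045) = (-45979 + (-38 + 70*28))*((580/(7855 - 1*(-4389)) + 10005/22423) - 3045) = (-45979 + (-38 + 1960))*((580/(7855 + 4389) + 10005*(1/22423)) - 3045) = (-45979 + 1922)*((580/12244 + 10005/22423) - 3045) = -44057*((580*(1/12244) + 10005/22423) - 3045) = -44057*((145/3061 + 10005/22423) - 3045) = -44057*(33876640/68636803 - 3045) = -44057*(-208965188495/68636803) = 9206379309524215/68636803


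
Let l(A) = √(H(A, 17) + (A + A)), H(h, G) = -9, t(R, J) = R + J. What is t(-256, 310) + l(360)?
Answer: 54 + 3*√79 ≈ 80.665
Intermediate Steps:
t(R, J) = J + R
l(A) = √(-9 + 2*A) (l(A) = √(-9 + (A + A)) = √(-9 + 2*A))
t(-256, 310) + l(360) = (310 - 256) + √(-9 + 2*360) = 54 + √(-9 + 720) = 54 + √711 = 54 + 3*√79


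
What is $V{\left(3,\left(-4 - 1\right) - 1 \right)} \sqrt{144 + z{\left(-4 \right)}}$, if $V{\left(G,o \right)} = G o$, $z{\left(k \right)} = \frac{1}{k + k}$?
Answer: $- \frac{9 \sqrt{2302}}{2} \approx -215.91$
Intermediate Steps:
$z{\left(k \right)} = \frac{1}{2 k}$
$V{\left(3,\left(-4 - 1\right) - 1 \right)} \sqrt{144 + z{\left(-4 \right)}} = 3 \left(\left(-4 - 1\right) - 1\right) \sqrt{144 + \frac{1}{2 \left(-4\right)}} = 3 \left(-5 - 1\right) \sqrt{144 + \frac{1}{2} \left(- \frac{1}{4}\right)} = 3 \left(-6\right) \sqrt{144 - \frac{1}{8}} = - 18 \sqrt{\frac{1151}{8}} = - 18 \frac{\sqrt{2302}}{4} = - \frac{9 \sqrt{2302}}{2}$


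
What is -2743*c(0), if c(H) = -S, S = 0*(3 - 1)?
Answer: 0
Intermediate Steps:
S = 0 (S = 0*2 = 0)
c(H) = 0 (c(H) = -1*0 = 0)
-2743*c(0) = -2743*0 = 0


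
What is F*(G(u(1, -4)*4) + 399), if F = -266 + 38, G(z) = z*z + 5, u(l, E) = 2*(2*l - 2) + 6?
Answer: -223440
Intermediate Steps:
u(l, E) = 2 + 4*l (u(l, E) = 2*(-2 + 2*l) + 6 = (-4 + 4*l) + 6 = 2 + 4*l)
G(z) = 5 + z**2 (G(z) = z**2 + 5 = 5 + z**2)
F = -228
F*(G(u(1, -4)*4) + 399) = -228*((5 + ((2 + 4*1)*4)**2) + 399) = -228*((5 + ((2 + 4)*4)**2) + 399) = -228*((5 + (6*4)**2) + 399) = -228*((5 + 24**2) + 399) = -228*((5 + 576) + 399) = -228*(581 + 399) = -228*980 = -223440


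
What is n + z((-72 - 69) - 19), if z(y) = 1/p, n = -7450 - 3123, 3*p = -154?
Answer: -1628245/154 ≈ -10573.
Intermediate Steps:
p = -154/3 (p = (1/3)*(-154) = -154/3 ≈ -51.333)
n = -10573
z(y) = -3/154 (z(y) = 1/(-154/3) = -3/154)
n + z((-72 - 69) - 19) = -10573 - 3/154 = -1628245/154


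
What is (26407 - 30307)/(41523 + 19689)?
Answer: -325/5101 ≈ -0.063713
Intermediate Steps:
(26407 - 30307)/(41523 + 19689) = -3900/61212 = -3900*1/61212 = -325/5101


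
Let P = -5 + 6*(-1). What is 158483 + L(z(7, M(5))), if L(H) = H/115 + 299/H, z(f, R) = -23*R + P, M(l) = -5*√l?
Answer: 1202958524371/7590460 + 100389*√5/66004 ≈ 1.5849e+5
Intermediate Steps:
P = -11 (P = -5 - 6 = -11)
z(f, R) = -11 - 23*R (z(f, R) = -23*R - 11 = -11 - 23*R)
L(H) = 299/H + H/115 (L(H) = H*(1/115) + 299/H = H/115 + 299/H = 299/H + H/115)
158483 + L(z(7, M(5))) = 158483 + (299/(-11 - (-115)*√5) + (-11 - (-115)*√5)/115) = 158483 + (299/(-11 + 115*√5) + (-11 + 115*√5)/115) = 158483 + (299/(-11 + 115*√5) + (-11/115 + √5)) = 158483 + (-11/115 + √5 + 299/(-11 + 115*√5)) = 18225534/115 + √5 + 299/(-11 + 115*√5)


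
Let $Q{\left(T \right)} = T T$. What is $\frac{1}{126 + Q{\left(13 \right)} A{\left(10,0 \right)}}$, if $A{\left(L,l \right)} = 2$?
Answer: $\frac{1}{464} \approx 0.0021552$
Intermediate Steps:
$Q{\left(T \right)} = T^{2}$
$\frac{1}{126 + Q{\left(13 \right)} A{\left(10,0 \right)}} = \frac{1}{126 + 13^{2} \cdot 2} = \frac{1}{126 + 169 \cdot 2} = \frac{1}{126 + 338} = \frac{1}{464}$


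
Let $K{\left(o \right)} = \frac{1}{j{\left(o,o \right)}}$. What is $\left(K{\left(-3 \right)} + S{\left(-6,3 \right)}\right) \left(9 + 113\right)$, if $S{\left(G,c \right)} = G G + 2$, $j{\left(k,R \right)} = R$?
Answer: $\frac{13786}{3} \approx 4595.3$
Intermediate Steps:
$S{\left(G,c \right)} = 2 + G^{2}$ ($S{\left(G,c \right)} = G^{2} + 2 = 2 + G^{2}$)
$K{\left(o \right)} = \frac{1}{o}$
$\left(K{\left(-3 \right)} + S{\left(-6,3 \right)}\right) \left(9 + 113\right) = \left(\frac{1}{-3} + \left(2 + \left(-6\right)^{2}\right)\right) \left(9 + 113\right) = \left(- \frac{1}{3} + \left(2 + 36\right)\right) 122 = \left(- \frac{1}{3} + 38\right) 122 = \frac{113}{3} \cdot 122 = \frac{13786}{3}$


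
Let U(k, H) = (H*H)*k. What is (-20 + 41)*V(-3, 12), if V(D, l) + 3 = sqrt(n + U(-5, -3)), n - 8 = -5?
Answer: -63 + 21*I*sqrt(42) ≈ -63.0 + 136.1*I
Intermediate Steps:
U(k, H) = k*H**2 (U(k, H) = H**2*k = k*H**2)
n = 3 (n = 8 - 5 = 3)
V(D, l) = -3 + I*sqrt(42) (V(D, l) = -3 + sqrt(3 - 5*(-3)**2) = -3 + sqrt(3 - 5*9) = -3 + sqrt(3 - 45) = -3 + sqrt(-42) = -3 + I*sqrt(42))
(-20 + 41)*V(-3, 12) = (-20 + 41)*(-3 + I*sqrt(42)) = 21*(-3 + I*sqrt(42)) = -63 + 21*I*sqrt(42)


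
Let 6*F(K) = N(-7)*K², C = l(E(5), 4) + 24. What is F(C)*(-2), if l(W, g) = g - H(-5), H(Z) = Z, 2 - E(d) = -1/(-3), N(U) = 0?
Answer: 0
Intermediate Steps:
E(d) = 5/3 (E(d) = 2 - (-1)/(-3) = 2 - (-1)*(-1)/3 = 2 - 1*⅓ = 2 - ⅓ = 5/3)
l(W, g) = 5 + g (l(W, g) = g - 1*(-5) = g + 5 = 5 + g)
C = 33 (C = (5 + 4) + 24 = 9 + 24 = 33)
F(K) = 0 (F(K) = (0*K²)/6 = (⅙)*0 = 0)
F(C)*(-2) = 0*(-2) = 0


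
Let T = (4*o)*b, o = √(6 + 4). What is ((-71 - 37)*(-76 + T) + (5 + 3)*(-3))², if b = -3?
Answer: 83774016 + 21212928*√10 ≈ 1.5086e+8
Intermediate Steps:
o = √10 ≈ 3.1623
T = -12*√10 (T = (4*√10)*(-3) = -12*√10 ≈ -37.947)
((-71 - 37)*(-76 + T) + (5 + 3)*(-3))² = ((-71 - 37)*(-76 - 12*√10) + (5 + 3)*(-3))² = (-108*(-76 - 12*√10) + 8*(-3))² = ((8208 + 1296*√10) - 24)² = (8184 + 1296*√10)²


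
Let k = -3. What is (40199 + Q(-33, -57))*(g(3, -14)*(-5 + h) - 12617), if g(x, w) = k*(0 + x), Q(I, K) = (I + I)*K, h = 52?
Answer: -573251440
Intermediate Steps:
Q(I, K) = 2*I*K (Q(I, K) = (2*I)*K = 2*I*K)
g(x, w) = -3*x (g(x, w) = -3*(0 + x) = -3*x)
(40199 + Q(-33, -57))*(g(3, -14)*(-5 + h) - 12617) = (40199 + 2*(-33)*(-57))*((-3*3)*(-5 + 52) - 12617) = (40199 + 3762)*(-9*47 - 12617) = 43961*(-423 - 12617) = 43961*(-13040) = -573251440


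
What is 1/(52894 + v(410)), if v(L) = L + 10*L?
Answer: 1/57404 ≈ 1.7420e-5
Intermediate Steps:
v(L) = 11*L
1/(52894 + v(410)) = 1/(52894 + 11*410) = 1/(52894 + 4510) = 1/57404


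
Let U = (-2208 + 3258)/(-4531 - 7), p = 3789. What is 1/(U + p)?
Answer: 2269/8596716 ≈ 0.00026394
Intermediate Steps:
U = -525/2269 (U = 1050/(-4538) = 1050*(-1/4538) = -525/2269 ≈ -0.23138)
1/(U + p) = 1/(-525/2269 + 3789) = 1/(8596716/2269) = 2269/8596716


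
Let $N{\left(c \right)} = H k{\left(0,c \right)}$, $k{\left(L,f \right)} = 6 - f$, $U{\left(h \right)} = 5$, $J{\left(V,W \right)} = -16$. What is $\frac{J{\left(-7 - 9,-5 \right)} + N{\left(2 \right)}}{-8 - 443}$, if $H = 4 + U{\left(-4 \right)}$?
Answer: $- \frac{20}{451} \approx -0.044346$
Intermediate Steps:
$H = 9$ ($H = 4 + 5 = 9$)
$N{\left(c \right)} = 54 - 9 c$ ($N{\left(c \right)} = 9 \left(6 - c\right) = 54 - 9 c$)
$\frac{J{\left(-7 - 9,-5 \right)} + N{\left(2 \right)}}{-8 - 443} = \frac{-16 + \left(54 - 18\right)}{-8 - 443} = \frac{-16 + \left(54 - 18\right)}{-451} = \left(-16 + 36\right) \left(- \frac{1}{451}\right) = 20 \left(- \frac{1}{451}\right) = - \frac{20}{451}$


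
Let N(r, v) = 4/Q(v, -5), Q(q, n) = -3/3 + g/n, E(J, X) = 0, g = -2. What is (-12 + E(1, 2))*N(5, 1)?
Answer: 80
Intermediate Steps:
Q(q, n) = -1 - 2/n (Q(q, n) = -3/3 - 2/n = -3*⅓ - 2/n = -1 - 2/n)
N(r, v) = -20/3 (N(r, v) = 4/(((-2 - 1*(-5))/(-5))) = 4/((-(-2 + 5)/5)) = 4/((-⅕*3)) = 4/(-⅗) = 4*(-5/3) = -20/3)
(-12 + E(1, 2))*N(5, 1) = (-12 + 0)*(-20/3) = -12*(-20/3) = 80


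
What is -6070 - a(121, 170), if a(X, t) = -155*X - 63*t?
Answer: 23395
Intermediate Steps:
-6070 - a(121, 170) = -6070 - (-155*121 - 63*170) = -6070 - (-18755 - 10710) = -6070 - 1*(-29465) = -6070 + 29465 = 23395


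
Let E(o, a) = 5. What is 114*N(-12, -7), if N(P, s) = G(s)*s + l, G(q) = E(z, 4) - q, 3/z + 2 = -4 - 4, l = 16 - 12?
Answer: -9120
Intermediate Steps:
l = 4
z = -3/10 (z = 3/(-2 + (-4 - 4)) = 3/(-2 - 8) = 3/(-10) = 3*(-1/10) = -3/10 ≈ -0.30000)
G(q) = 5 - q
N(P, s) = 4 + s*(5 - s) (N(P, s) = (5 - s)*s + 4 = s*(5 - s) + 4 = 4 + s*(5 - s))
114*N(-12, -7) = 114*(4 - 1*(-7)*(-5 - 7)) = 114*(4 - 1*(-7)*(-12)) = 114*(4 - 84) = 114*(-80) = -9120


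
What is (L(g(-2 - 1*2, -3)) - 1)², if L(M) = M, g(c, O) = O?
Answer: 16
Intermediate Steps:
(L(g(-2 - 1*2, -3)) - 1)² = (-3 - 1)² = (-4)² = 16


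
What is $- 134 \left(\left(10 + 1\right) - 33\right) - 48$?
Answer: $2900$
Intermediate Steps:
$- 134 \left(\left(10 + 1\right) - 33\right) - 48 = - 134 \left(11 - 33\right) - 48 = \left(-134\right) \left(-22\right) - 48 = 2948 - 48 = 2900$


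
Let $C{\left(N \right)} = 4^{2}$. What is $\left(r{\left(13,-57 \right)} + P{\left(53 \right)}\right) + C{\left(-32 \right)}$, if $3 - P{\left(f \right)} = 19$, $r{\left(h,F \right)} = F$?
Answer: $-57$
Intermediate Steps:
$C{\left(N \right)} = 16$
$P{\left(f \right)} = -16$ ($P{\left(f \right)} = 3 - 19 = -16$)
$\left(r{\left(13,-57 \right)} + P{\left(53 \right)}\right) + C{\left(-32 \right)} = \left(-57 - 16\right) + 16 = -73 + 16 = -57$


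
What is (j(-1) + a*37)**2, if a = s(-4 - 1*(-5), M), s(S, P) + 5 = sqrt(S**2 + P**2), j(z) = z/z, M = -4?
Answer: 57129 - 13616*sqrt(17) ≈ 988.79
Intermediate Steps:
j(z) = 1
s(S, P) = -5 + sqrt(P**2 + S**2) (s(S, P) = -5 + sqrt(S**2 + P**2) = -5 + sqrt(P**2 + S**2))
a = -5 + sqrt(17) (a = -5 + sqrt((-4)**2 + (-4 - 1*(-5))**2) = -5 + sqrt(16 + (-4 + 5)**2) = -5 + sqrt(16 + 1**2) = -5 + sqrt(16 + 1) = -5 + sqrt(17) ≈ -0.87689)
(j(-1) + a*37)**2 = (1 + (-5 + sqrt(17))*37)**2 = (1 + (-185 + 37*sqrt(17)))**2 = (-184 + 37*sqrt(17))**2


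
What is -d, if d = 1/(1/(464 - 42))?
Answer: -422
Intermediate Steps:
d = 422 (d = 1/(1/422) = 422)
-d = -1*422 = -422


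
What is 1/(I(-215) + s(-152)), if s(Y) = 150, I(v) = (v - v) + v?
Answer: -1/65 ≈ -0.015385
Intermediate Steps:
I(v) = v (I(v) = 0 + v = v)
1/(I(-215) + s(-152)) = 1/(-215 + 150) = 1/(-65) = -1/65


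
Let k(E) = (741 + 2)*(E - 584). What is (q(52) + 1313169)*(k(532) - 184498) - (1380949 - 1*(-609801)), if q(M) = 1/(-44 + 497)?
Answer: -44245211076174/151 ≈ -2.9301e+11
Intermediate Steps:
q(M) = 1/453
k(E) = -433912 + 743*E (k(E) = 743*(-584 + E) = -433912 + 743*E)
(q(52) + 1313169)*(k(532) - 184498) - (1380949 - 1*(-609801)) = (1/453 + 1313169)*((-433912 + 743*532) - 184498) - (1380949 - 1*(-609801)) = 594865558*((-433912 + 395276) - 184498)/453 - (1380949 + 609801) = 594865558*(-38636 - 184498)/453 - 1*1990750 = (594865558/453)*(-223134) - 1990750 = -44244910472924/151 - 1990750 = -44245211076174/151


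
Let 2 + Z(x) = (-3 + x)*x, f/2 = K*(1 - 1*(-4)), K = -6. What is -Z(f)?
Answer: -3778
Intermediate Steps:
f = -60 (f = 2*(-6*(1 - 1*(-4))) = 2*(-6*(1 + 4)) = 2*(-6*5) = 2*(-30) = -60)
Z(x) = -2 + x*(-3 + x) (Z(x) = -2 + (-3 + x)*x = -2 + x*(-3 + x))
-Z(f) = -(-2 + (-60)² - 3*(-60)) = -(-2 + 3600 + 180) = -1*3778 = -3778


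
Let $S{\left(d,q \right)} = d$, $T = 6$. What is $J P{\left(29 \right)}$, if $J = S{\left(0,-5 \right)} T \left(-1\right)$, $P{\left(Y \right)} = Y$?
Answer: $0$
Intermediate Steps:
$J = 0$ ($J = 0 \cdot 6 \left(-1\right) = 0 \left(-1\right) = 0$)
$J P{\left(29 \right)} = 0 \cdot 29 = 0$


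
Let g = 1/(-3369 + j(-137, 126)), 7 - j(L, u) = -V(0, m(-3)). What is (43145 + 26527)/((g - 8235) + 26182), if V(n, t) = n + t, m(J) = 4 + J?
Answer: 39027932/10053311 ≈ 3.8821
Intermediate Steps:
j(L, u) = 8 (j(L, u) = 7 - (-1)*(0 + (4 - 3)) = 7 - (-1)*(0 + 1) = 7 - (-1) = 7 - 1*(-1) = 7 + 1 = 8)
g = -1/3361 (g = 1/(-3369 + 8) = 1/(-3361) = -1/3361 ≈ -0.00029753)
(43145 + 26527)/((g - 8235) + 26182) = (43145 + 26527)/((-1/3361 - 8235) + 26182) = 69672/(-27677836/3361 + 26182) = 69672/(60319866/3361) = 69672*(3361/60319866) = 39027932/10053311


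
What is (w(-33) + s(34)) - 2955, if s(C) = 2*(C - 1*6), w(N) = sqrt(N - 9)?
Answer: -2899 + I*sqrt(42) ≈ -2899.0 + 6.4807*I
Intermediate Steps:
w(N) = sqrt(-9 + N)
s(C) = -12 + 2*C (s(C) = 2*(C - 6) = 2*(-6 + C) = -12 + 2*C)
(w(-33) + s(34)) - 2955 = (sqrt(-9 - 33) + (-12 + 2*34)) - 2955 = (sqrt(-42) + (-12 + 68)) - 2955 = (I*sqrt(42) + 56) - 2955 = (56 + I*sqrt(42)) - 2955 = -2899 + I*sqrt(42)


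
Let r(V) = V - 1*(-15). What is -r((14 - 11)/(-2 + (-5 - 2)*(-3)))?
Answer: -288/19 ≈ -15.158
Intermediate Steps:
r(V) = 15 + V (r(V) = V + 15 = 15 + V)
-r((14 - 11)/(-2 + (-5 - 2)*(-3))) = -(15 + (14 - 11)/(-2 + (-5 - 2)*(-3))) = -(15 + 3/(-2 - 7*(-3))) = -(15 + 3/(-2 + 21)) = -(15 + 3/19) = -1*288/19 = -288/19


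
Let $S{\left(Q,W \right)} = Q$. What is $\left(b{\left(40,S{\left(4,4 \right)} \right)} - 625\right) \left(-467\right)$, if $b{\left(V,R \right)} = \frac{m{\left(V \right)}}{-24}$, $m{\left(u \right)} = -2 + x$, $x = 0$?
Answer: $\frac{3502033}{12} \approx 2.9184 \cdot 10^{5}$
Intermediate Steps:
$m{\left(u \right)} = -2$ ($m{\left(u \right)} = -2 + 0 = -2$)
$b{\left(V,R \right)} = \frac{1}{12}$ ($b{\left(V,R \right)} = - \frac{2}{-24} = \left(-2\right) \left(- \frac{1}{24}\right) = \frac{1}{12}$)
$\left(b{\left(40,S{\left(4,4 \right)} \right)} - 625\right) \left(-467\right) = \left(\frac{1}{12} - 625\right) \left(-467\right) = \left(- \frac{7499}{12}\right) \left(-467\right) = \frac{3502033}{12}$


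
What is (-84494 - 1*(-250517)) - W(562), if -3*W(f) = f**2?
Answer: 813913/3 ≈ 2.7130e+5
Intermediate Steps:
W(f) = -f**2/3
(-84494 - 1*(-250517)) - W(562) = (-84494 - 1*(-250517)) - (-1)*562**2/3 = (-84494 + 250517) - (-1)*315844/3 = 166023 - 1*(-315844/3) = 166023 + 315844/3 = 813913/3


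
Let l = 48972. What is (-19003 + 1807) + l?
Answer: 31776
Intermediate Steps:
(-19003 + 1807) + l = (-19003 + 1807) + 48972 = -17196 + 48972 = 31776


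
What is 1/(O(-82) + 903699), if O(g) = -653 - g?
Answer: 1/903128 ≈ 1.1073e-6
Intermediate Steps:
1/(O(-82) + 903699) = 1/((-653 - 1*(-82)) + 903699) = 1/((-653 + 82) + 903699) = 1/(-571 + 903699) = 1/903128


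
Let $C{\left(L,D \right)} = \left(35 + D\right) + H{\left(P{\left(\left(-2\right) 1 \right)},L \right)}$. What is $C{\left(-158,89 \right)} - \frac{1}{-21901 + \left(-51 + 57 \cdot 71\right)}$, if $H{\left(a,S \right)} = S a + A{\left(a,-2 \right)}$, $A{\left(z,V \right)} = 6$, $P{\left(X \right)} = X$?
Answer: $\frac{7985631}{17905} \approx 446.0$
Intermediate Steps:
$H{\left(a,S \right)} = 6 + S a$ ($H{\left(a,S \right)} = S a + 6 = 6 + S a$)
$C{\left(L,D \right)} = 41 + D - 2 L$ ($C{\left(L,D \right)} = \left(35 + D\right) + \left(6 + L \left(\left(-2\right) 1\right)\right) = \left(35 + D\right) + \left(6 + L \left(-2\right)\right) = \left(35 + D\right) - \left(-6 + 2 L\right) = 41 + D - 2 L$)
$C{\left(-158,89 \right)} - \frac{1}{-21901 + \left(-51 + 57 \cdot 71\right)} = \left(41 + 89 - -316\right) - \frac{1}{-21901 + \left(-51 + 57 \cdot 71\right)} = \left(41 + 89 + 316\right) - \frac{1}{-21901 + \left(-51 + 4047\right)} = 446 - \frac{1}{-21901 + 3996} = 446 - \frac{1}{-17905} = 446 - - \frac{1}{17905} = 446 + \frac{1}{17905} = \frac{7985631}{17905}$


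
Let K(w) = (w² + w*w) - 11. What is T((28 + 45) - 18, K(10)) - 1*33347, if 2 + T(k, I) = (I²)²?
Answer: 1275956492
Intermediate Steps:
K(w) = -11 + 2*w² (K(w) = (w² + w²) - 11 = 2*w² - 11 = -11 + 2*w²)
T(k, I) = -2 + I⁴ (T(k, I) = -2 + (I²)² = -2 + I⁴)
T((28 + 45) - 18, K(10)) - 1*33347 = (-2 + (-11 + 2*10²)⁴) - 1*33347 = (-2 + (-11 + 2*100)⁴) - 33347 = (-2 + (-11 + 200)⁴) - 33347 = (-2 + 189⁴) - 33347 = (-2 + 1275989841) - 33347 = 1275989839 - 33347 = 1275956492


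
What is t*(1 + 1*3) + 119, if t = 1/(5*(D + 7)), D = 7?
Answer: 4167/35 ≈ 119.06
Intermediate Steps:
t = 1/70 (t = 1/(5*(7 + 7)) = 1/(5*14) = 1/70 ≈ 0.014286)
t*(1 + 1*3) + 119 = (1 + 1*3)/70 + 119 = (1 + 3)/70 + 119 = (1/70)*4 + 119 = 2/35 + 119 = 4167/35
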